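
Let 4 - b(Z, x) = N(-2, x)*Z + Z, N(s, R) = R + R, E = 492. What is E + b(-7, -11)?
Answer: 349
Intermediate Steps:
N(s, R) = 2*R
b(Z, x) = 4 - Z - 2*Z*x (b(Z, x) = 4 - ((2*x)*Z + Z) = 4 - (2*Z*x + Z) = 4 - (Z + 2*Z*x) = 4 + (-Z - 2*Z*x) = 4 - Z - 2*Z*x)
E + b(-7, -11) = 492 + (4 - 1*(-7) - 2*(-7)*(-11)) = 492 + (4 + 7 - 154) = 492 - 143 = 349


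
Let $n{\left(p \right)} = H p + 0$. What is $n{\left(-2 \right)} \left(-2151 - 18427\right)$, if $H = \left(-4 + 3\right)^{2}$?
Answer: $41156$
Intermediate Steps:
$H = 1$ ($H = \left(-1\right)^{2} = 1$)
$n{\left(p \right)} = p$ ($n{\left(p \right)} = 1 p + 0 = p + 0 = p$)
$n{\left(-2 \right)} \left(-2151 - 18427\right) = - 2 \left(-2151 - 18427\right) = \left(-2\right) \left(-20578\right) = 41156$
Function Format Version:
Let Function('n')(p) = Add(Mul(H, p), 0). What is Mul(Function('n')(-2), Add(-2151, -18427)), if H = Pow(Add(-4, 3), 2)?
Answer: 41156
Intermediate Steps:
H = 1 (H = Pow(-1, 2) = 1)
Function('n')(p) = p (Function('n')(p) = Add(Mul(1, p), 0) = Add(p, 0) = p)
Mul(Function('n')(-2), Add(-2151, -18427)) = Mul(-2, Add(-2151, -18427)) = Mul(-2, -20578) = 41156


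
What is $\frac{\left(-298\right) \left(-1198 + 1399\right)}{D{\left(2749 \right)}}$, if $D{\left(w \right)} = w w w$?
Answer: $- \frac{59898}{20774195749} \approx -2.8833 \cdot 10^{-6}$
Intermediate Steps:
$D{\left(w \right)} = w^{3}$ ($D{\left(w \right)} = w^{2} w = w^{3}$)
$\frac{\left(-298\right) \left(-1198 + 1399\right)}{D{\left(2749 \right)}} = \frac{\left(-298\right) \left(-1198 + 1399\right)}{2749^{3}} = \frac{\left(-298\right) 201}{20774195749} = \left(-59898\right) \frac{1}{20774195749} = - \frac{59898}{20774195749}$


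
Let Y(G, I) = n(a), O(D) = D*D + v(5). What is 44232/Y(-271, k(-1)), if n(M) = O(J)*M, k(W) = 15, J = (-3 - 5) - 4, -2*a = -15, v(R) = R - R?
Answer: 1843/45 ≈ 40.956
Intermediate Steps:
v(R) = 0
a = 15/2 (a = -1/2*(-15) = 15/2 ≈ 7.5000)
J = -12 (J = -8 - 4 = -12)
O(D) = D**2 (O(D) = D*D + 0 = D**2 + 0 = D**2)
n(M) = 144*M (n(M) = (-12)**2*M = 144*M)
Y(G, I) = 1080 (Y(G, I) = 144*(15/2) = 1080)
44232/Y(-271, k(-1)) = 44232/1080 = 44232*(1/1080) = 1843/45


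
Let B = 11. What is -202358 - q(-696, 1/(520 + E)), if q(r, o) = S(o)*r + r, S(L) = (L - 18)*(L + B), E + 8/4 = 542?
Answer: -47679206953/140450 ≈ -3.3947e+5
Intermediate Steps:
E = 540 (E = -2 + 542 = 540)
S(L) = (-18 + L)*(11 + L) (S(L) = (L - 18)*(L + 11) = (-18 + L)*(11 + L))
q(r, o) = r + r*(-198 + o² - 7*o) (q(r, o) = (-198 + o² - 7*o)*r + r = r*(-198 + o² - 7*o) + r = r + r*(-198 + o² - 7*o))
-202358 - q(-696, 1/(520 + E)) = -202358 - (-696)*(-197 + (1/(520 + 540))² - 7/(520 + 540)) = -202358 - (-696)*(-197 + (1/1060)² - 7/1060) = -202358 - (-696)*(-197 + (1/1060)² - 7*1/1060) = -202358 - (-696)*(-197 + 1/1123600 - 7/1060) = -202358 - (-696)*(-221356619)/1123600 = -202358 - 1*19258025853/140450 = -202358 - 19258025853/140450 = -47679206953/140450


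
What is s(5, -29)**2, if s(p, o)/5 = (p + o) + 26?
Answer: 100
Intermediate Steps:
s(p, o) = 130 + 5*o + 5*p (s(p, o) = 5*((p + o) + 26) = 5*((o + p) + 26) = 5*(26 + o + p) = 130 + 5*o + 5*p)
s(5, -29)**2 = (130 + 5*(-29) + 5*5)**2 = (130 - 145 + 25)**2 = 10**2 = 100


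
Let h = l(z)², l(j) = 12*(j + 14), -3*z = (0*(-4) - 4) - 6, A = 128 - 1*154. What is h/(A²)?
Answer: 64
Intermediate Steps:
A = -26 (A = 128 - 154 = -26)
z = 10/3 (z = -((0*(-4) - 4) - 6)/3 = -((0 - 4) - 6)/3 = -(-4 - 6)/3 = -⅓*(-10) = 10/3 ≈ 3.3333)
l(j) = 168 + 12*j (l(j) = 12*(14 + j) = 168 + 12*j)
h = 43264 (h = (168 + 12*(10/3))² = (168 + 40)² = 208² = 43264)
h/(A²) = 43264/((-26)²) = 43264/676 = 43264*(1/676) = 64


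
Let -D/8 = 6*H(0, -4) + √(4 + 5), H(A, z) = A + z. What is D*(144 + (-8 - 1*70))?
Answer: 11088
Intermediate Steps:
D = 168 (D = -8*(6*(0 - 4) + √(4 + 5)) = -8*(6*(-4) + √9) = -8*(-24 + 3) = -8*(-21) = 168)
D*(144 + (-8 - 1*70)) = 168*(144 + (-8 - 1*70)) = 168*(144 + (-8 - 70)) = 168*(144 - 78) = 168*66 = 11088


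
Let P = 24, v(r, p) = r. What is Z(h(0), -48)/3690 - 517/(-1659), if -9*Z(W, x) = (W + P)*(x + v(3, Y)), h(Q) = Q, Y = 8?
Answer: 7803/22673 ≈ 0.34415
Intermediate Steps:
Z(W, x) = -(3 + x)*(24 + W)/9 (Z(W, x) = -(W + 24)*(x + 3)/9 = -(24 + W)*(3 + x)/9 = -(3 + x)*(24 + W)/9)
Z(h(0), -48)/3690 - 517/(-1659) = (-8 - 8/3*(-48) - ⅓*0 - ⅑*0*(-48))/3690 - 517/(-1659) = (-8 + 128 + 0 + 0)*(1/3690) - 517*(-1/1659) = 120*(1/3690) + 517/1659 = 4/123 + 517/1659 = 7803/22673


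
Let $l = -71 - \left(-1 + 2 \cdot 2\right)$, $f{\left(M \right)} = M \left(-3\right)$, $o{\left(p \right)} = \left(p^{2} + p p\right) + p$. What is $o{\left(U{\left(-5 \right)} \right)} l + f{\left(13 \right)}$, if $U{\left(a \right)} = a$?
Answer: $-3369$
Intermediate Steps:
$o{\left(p \right)} = p + 2 p^{2}$ ($o{\left(p \right)} = \left(p^{2} + p^{2}\right) + p = 2 p^{2} + p = p + 2 p^{2}$)
$f{\left(M \right)} = - 3 M$
$l = -74$ ($l = -71 - \left(-1 + 4\right) = -71 - 3 = -74$)
$o{\left(U{\left(-5 \right)} \right)} l + f{\left(13 \right)} = - 5 \left(1 + 2 \left(-5\right)\right) \left(-74\right) - 39 = - 5 \left(1 - 10\right) \left(-74\right) - 39 = \left(-5\right) \left(-9\right) \left(-74\right) - 39 = 45 \left(-74\right) - 39 = -3330 - 39 = -3369$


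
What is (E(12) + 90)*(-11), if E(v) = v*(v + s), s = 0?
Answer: -2574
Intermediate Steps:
E(v) = v² (E(v) = v*(v + 0) = v*v = v²)
(E(12) + 90)*(-11) = (12² + 90)*(-11) = (144 + 90)*(-11) = 234*(-11) = -2574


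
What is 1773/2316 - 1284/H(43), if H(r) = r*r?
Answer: 101511/1427428 ≈ 0.071115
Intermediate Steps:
H(r) = r²
1773/2316 - 1284/H(43) = 1773/2316 - 1284/(43²) = 1773*(1/2316) - 1284/1849 = 591/772 - 1284*1/1849 = 591/772 - 1284/1849 = 101511/1427428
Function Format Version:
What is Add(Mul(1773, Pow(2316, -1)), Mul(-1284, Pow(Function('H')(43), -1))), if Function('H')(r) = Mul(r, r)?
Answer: Rational(101511, 1427428) ≈ 0.071115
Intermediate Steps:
Function('H')(r) = Pow(r, 2)
Add(Mul(1773, Pow(2316, -1)), Mul(-1284, Pow(Function('H')(43), -1))) = Add(Mul(1773, Pow(2316, -1)), Mul(-1284, Pow(Pow(43, 2), -1))) = Add(Mul(1773, Rational(1, 2316)), Mul(-1284, Pow(1849, -1))) = Add(Rational(591, 772), Mul(-1284, Rational(1, 1849))) = Add(Rational(591, 772), Rational(-1284, 1849)) = Rational(101511, 1427428)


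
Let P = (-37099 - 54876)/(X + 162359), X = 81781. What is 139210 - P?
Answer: 522874175/3756 ≈ 1.3921e+5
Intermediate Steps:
P = -1415/3756 (P = (-37099 - 54876)/(81781 + 162359) = -91975/244140 = -91975*1/244140 = -1415/3756 ≈ -0.37673)
139210 - P = 139210 - 1*(-1415/3756) = 139210 + 1415/3756 = 522874175/3756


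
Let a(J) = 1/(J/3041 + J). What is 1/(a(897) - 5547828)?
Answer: -2728674/15138214017031 ≈ -1.8025e-7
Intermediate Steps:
a(J) = 3041/(3042*J) (a(J) = 1/(J*(1/3041) + J) = 1/(J/3041 + J) = 1/(3042*J/3041) = 3041/(3042*J))
1/(a(897) - 5547828) = 1/((3041/3042)/897 - 5547828) = 1/((3041/3042)*(1/897) - 5547828) = 1/(3041/2728674 - 5547828) = 1/(-15138214017031/2728674) = -2728674/15138214017031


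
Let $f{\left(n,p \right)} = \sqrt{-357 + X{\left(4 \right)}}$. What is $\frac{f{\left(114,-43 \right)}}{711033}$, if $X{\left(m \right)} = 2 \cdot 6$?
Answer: $\frac{i \sqrt{345}}{711033} \approx 2.6123 \cdot 10^{-5} i$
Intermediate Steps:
$X{\left(m \right)} = 12$
$f{\left(n,p \right)} = i \sqrt{345}$ ($f{\left(n,p \right)} = \sqrt{-357 + 12} = \sqrt{-345} = i \sqrt{345}$)
$\frac{f{\left(114,-43 \right)}}{711033} = \frac{i \sqrt{345}}{711033}$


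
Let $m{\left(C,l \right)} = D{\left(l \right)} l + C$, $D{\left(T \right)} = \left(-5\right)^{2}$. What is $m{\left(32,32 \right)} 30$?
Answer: $24960$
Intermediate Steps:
$D{\left(T \right)} = 25$
$m{\left(C,l \right)} = C + 25 l$ ($m{\left(C,l \right)} = 25 l + C = C + 25 l$)
$m{\left(32,32 \right)} 30 = \left(32 + 25 \cdot 32\right) 30 = \left(32 + 800\right) 30 = 832 \cdot 30 = 24960$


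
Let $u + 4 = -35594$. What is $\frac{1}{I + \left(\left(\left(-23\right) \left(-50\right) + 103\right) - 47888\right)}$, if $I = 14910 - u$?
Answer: $\frac{1}{3873} \approx 0.0002582$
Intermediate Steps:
$u = -35598$ ($u = -4 - 35594 = -35598$)
$I = 50508$ ($I = 14910 - -35598 = 14910 + 35598 = 50508$)
$\frac{1}{I + \left(\left(\left(-23\right) \left(-50\right) + 103\right) - 47888\right)} = \frac{1}{50508 + \left(\left(\left(-23\right) \left(-50\right) + 103\right) - 47888\right)} = \frac{1}{50508 + \left(\left(1150 + 103\right) - 47888\right)} = \frac{1}{50508 + \left(1253 - 47888\right)} = \frac{1}{50508 - 46635} = \frac{1}{3873}$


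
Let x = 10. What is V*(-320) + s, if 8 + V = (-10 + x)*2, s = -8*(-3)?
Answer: 2584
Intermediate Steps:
s = 24
V = -8 (V = -8 + (-10 + 10)*2 = -8 + 0*2 = -8 + 0 = -8)
V*(-320) + s = -8*(-320) + 24 = 2560 + 24 = 2584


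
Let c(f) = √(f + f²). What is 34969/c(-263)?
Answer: 34969*√68906/68906 ≈ 133.22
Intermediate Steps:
34969/c(-263) = 34969/(√(-263*(1 - 263))) = 34969/(√(-263*(-262))) = 34969/(√68906) = 34969*(√68906/68906) = 34969*√68906/68906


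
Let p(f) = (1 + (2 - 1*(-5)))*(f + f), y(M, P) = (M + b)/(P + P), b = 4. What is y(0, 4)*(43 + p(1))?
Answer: 59/2 ≈ 29.500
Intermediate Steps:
y(M, P) = (4 + M)/(2*P) (y(M, P) = (M + 4)/(P + P) = (4 + M)/((2*P)) = (4 + M)*(1/(2*P)) = (4 + M)/(2*P))
p(f) = 16*f (p(f) = (1 + (2 + 5))*(2*f) = (1 + 7)*(2*f) = 8*(2*f) = 16*f)
y(0, 4)*(43 + p(1)) = ((½)*(4 + 0)/4)*(43 + 16*1) = ((½)*(¼)*4)*(43 + 16) = (½)*59 = 59/2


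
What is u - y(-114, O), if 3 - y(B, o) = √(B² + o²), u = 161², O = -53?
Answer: 25918 + √15805 ≈ 26044.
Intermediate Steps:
u = 25921
y(B, o) = 3 - √(B² + o²)
u - y(-114, O) = 25921 - (3 - √((-114)² + (-53)²)) = 25921 - (3 - √(12996 + 2809)) = 25921 - (3 - √15805) = 25921 + (-3 + √15805) = 25918 + √15805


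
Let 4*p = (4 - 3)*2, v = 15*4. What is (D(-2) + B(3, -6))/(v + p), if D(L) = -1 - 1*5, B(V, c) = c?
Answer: -24/121 ≈ -0.19835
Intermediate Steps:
v = 60
p = 1/2 (p = ((4 - 3)*2)/4 = (1*2)/4 = (1/4)*2 = 1/2 ≈ 0.50000)
D(L) = -6 (D(L) = -1 - 5 = -6)
(D(-2) + B(3, -6))/(v + p) = (-6 - 6)/(60 + 1/2) = -12/121/2 = -12*2/121 = -24/121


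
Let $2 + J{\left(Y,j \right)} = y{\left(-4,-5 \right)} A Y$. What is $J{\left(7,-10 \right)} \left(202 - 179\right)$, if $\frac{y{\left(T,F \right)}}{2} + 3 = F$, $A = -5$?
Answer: $12834$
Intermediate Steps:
$y{\left(T,F \right)} = -6 + 2 F$
$J{\left(Y,j \right)} = -2 + 80 Y$ ($J{\left(Y,j \right)} = -2 + \left(-6 + 2 \left(-5\right)\right) \left(- 5 Y\right) = -2 + \left(-6 - 10\right) \left(- 5 Y\right) = -2 - 16 \left(- 5 Y\right) = -2 + 80 Y$)
$J{\left(7,-10 \right)} \left(202 - 179\right) = \left(-2 + 80 \cdot 7\right) \left(202 - 179\right) = \left(-2 + 560\right) \left(202 - 179\right) = 558 \cdot 23 = 12834$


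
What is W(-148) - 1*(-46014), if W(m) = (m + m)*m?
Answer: 89822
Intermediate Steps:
W(m) = 2*m² (W(m) = (2*m)*m = 2*m²)
W(-148) - 1*(-46014) = 2*(-148)² - 1*(-46014) = 2*21904 + 46014 = 43808 + 46014 = 89822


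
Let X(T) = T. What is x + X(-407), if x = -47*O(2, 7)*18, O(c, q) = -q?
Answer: 5515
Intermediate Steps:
x = 5922 (x = -(-47)*7*18 = -47*(-7)*18 = 329*18 = 5922)
x + X(-407) = 5922 - 407 = 5515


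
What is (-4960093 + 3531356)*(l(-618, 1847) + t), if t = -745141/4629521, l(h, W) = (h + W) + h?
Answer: -4040314203864030/4629521 ≈ -8.7273e+8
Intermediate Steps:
l(h, W) = W + 2*h (l(h, W) = (W + h) + h = W + 2*h)
t = -745141/4629521 (t = -745141*1/4629521 = -745141/4629521 ≈ -0.16095)
(-4960093 + 3531356)*(l(-618, 1847) + t) = (-4960093 + 3531356)*((1847 + 2*(-618)) - 745141/4629521) = -1428737*((1847 - 1236) - 745141/4629521) = -1428737*(611 - 745141/4629521) = -1428737*2827892190/4629521 = -4040314203864030/4629521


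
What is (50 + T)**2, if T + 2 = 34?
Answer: 6724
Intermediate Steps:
T = 32 (T = -2 + 34 = 32)
(50 + T)**2 = (50 + 32)**2 = 82**2 = 6724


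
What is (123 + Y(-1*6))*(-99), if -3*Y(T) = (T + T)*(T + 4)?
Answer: -11385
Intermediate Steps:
Y(T) = -2*T*(4 + T)/3 (Y(T) = -(T + T)*(T + 4)/3 = -2*T*(4 + T)/3)
(123 + Y(-1*6))*(-99) = (123 - 2*(-1*6)*(4 - 1*6)/3)*(-99) = (123 - ⅔*(-6)*(4 - 6))*(-99) = (123 - ⅔*(-6)*(-2))*(-99) = (123 - 8)*(-99) = 115*(-99) = -11385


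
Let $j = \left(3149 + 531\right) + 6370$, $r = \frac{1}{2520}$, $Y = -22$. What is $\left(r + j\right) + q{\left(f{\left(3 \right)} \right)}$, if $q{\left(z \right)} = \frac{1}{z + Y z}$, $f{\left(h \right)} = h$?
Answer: $\frac{8441987}{840} \approx 10050.0$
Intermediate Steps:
$q{\left(z \right)} = - \frac{1}{21 z}$ ($q{\left(z \right)} = \frac{1}{z - 22 z} = \frac{1}{\left(-21\right) z} = - \frac{1}{21 z}$)
$r = \frac{1}{2520} \approx 0.00039683$
$j = 10050$ ($j = 3680 + 6370 = 10050$)
$\left(r + j\right) + q{\left(f{\left(3 \right)} \right)} = \left(\frac{1}{2520} + 10050\right) - \frac{1}{21 \cdot 3} = \frac{25326001}{2520} - \frac{1}{63} = \frac{8441987}{840}$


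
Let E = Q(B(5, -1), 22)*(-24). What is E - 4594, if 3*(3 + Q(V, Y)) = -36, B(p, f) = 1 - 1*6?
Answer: -4234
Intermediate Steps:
B(p, f) = -5 (B(p, f) = 1 - 6 = -5)
Q(V, Y) = -15 (Q(V, Y) = -3 + (⅓)*(-36) = -3 - 12 = -15)
E = 360 (E = -15*(-24) = 360)
E - 4594 = 360 - 4594 = -4234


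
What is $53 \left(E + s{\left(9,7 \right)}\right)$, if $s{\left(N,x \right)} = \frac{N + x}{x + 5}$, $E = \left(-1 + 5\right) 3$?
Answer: $\frac{2120}{3} \approx 706.67$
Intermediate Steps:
$E = 12$ ($E = 4 \cdot 3 = 12$)
$s{\left(N,x \right)} = \frac{N + x}{5 + x}$
$53 \left(E + s{\left(9,7 \right)}\right) = 53 \left(12 + \frac{9 + 7}{5 + 7}\right) = 53 \left(12 + \frac{1}{12} \cdot 16\right) = 53 \left(12 + \frac{4}{3}\right) = 53 \cdot \frac{40}{3} = \frac{2120}{3}$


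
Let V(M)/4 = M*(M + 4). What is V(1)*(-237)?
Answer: -4740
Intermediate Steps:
V(M) = 4*M*(4 + M) (V(M) = 4*(M*(M + 4)) = 4*(M*(4 + M)) = 4*M*(4 + M))
V(1)*(-237) = (4*1*(4 + 1))*(-237) = (4*1*5)*(-237) = 20*(-237) = -4740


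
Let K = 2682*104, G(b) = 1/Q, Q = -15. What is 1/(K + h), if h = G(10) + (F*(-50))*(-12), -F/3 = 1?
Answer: 15/4156919 ≈ 3.6084e-6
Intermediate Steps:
F = -3 (F = -3*1 = -3)
G(b) = -1/15 (G(b) = 1/(-15) = -1/15)
K = 278928
h = -27001/15 (h = -1/15 - 3*(-50)*(-12) = -1/15 + 150*(-12) = -1/15 - 1800 = -27001/15 ≈ -1800.1)
1/(K + h) = 1/(278928 - 27001/15) = 1/(4156919/15) = 15/4156919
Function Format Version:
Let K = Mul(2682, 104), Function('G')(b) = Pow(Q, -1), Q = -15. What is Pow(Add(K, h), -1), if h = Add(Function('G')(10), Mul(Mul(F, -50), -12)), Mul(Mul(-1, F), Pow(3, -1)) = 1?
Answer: Rational(15, 4156919) ≈ 3.6084e-6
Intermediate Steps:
F = -3 (F = Mul(-3, 1) = -3)
Function('G')(b) = Rational(-1, 15) (Function('G')(b) = Pow(-15, -1) = Rational(-1, 15))
K = 278928
h = Rational(-27001, 15) (h = Add(Rational(-1, 15), Mul(Mul(-3, -50), -12)) = Add(Rational(-1, 15), Mul(150, -12)) = Add(Rational(-1, 15), -1800) = Rational(-27001, 15) ≈ -1800.1)
Pow(Add(K, h), -1) = Pow(Add(278928, Rational(-27001, 15)), -1) = Pow(Rational(4156919, 15), -1) = Rational(15, 4156919)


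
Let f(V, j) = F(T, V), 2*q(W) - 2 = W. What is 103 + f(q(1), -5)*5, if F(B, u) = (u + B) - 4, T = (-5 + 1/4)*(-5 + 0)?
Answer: 837/4 ≈ 209.25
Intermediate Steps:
q(W) = 1 + W/2
T = 95/4 (T = (-5 + ¼)*(-5) = -19/4*(-5) = 95/4 ≈ 23.750)
F(B, u) = -4 + B + u (F(B, u) = (B + u) - 4 = -4 + B + u)
f(V, j) = 79/4 + V (f(V, j) = -4 + 95/4 + V = 79/4 + V)
103 + f(q(1), -5)*5 = 103 + (79/4 + (1 + (½)*1))*5 = 103 + (79/4 + (1 + ½))*5 = 103 + (79/4 + 3/2)*5 = 103 + (85/4)*5 = 103 + 425/4 = 837/4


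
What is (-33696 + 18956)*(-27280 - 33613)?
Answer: 897562820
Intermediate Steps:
(-33696 + 18956)*(-27280 - 33613) = -14740*(-60893) = 897562820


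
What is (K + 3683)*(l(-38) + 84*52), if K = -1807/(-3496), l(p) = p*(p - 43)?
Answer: 47943211725/1748 ≈ 2.7427e+7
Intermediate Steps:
l(p) = p*(-43 + p)
K = 1807/3496 (K = -1807*(-1/3496) = 1807/3496 ≈ 0.51688)
(K + 3683)*(l(-38) + 84*52) = (1807/3496 + 3683)*(-38*(-43 - 38) + 84*52) = 12877575*(-38*(-81) + 4368)/3496 = 12877575*(3078 + 4368)/3496 = (12877575/3496)*7446 = 47943211725/1748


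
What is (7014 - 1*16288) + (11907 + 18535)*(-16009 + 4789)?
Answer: -341568514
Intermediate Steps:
(7014 - 1*16288) + (11907 + 18535)*(-16009 + 4789) = (7014 - 16288) + 30442*(-11220) = -9274 - 341559240 = -341568514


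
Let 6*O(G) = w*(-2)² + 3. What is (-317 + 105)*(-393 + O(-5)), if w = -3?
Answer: 83634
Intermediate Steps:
O(G) = -3/2 (O(G) = (-3*(-2)² + 3)/6 = (-3*4 + 3)/6 = (-12 + 3)/6 = (⅙)*(-9) = -3/2)
(-317 + 105)*(-393 + O(-5)) = (-317 + 105)*(-393 - 3/2) = -212*(-789/2) = 83634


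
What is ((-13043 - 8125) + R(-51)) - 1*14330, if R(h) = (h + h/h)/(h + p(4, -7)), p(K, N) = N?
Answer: -1029417/29 ≈ -35497.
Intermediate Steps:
R(h) = (1 + h)/(-7 + h) (R(h) = (h + h/h)/(h - 7) = (h + 1)/(-7 + h) = (1 + h)/(-7 + h))
((-13043 - 8125) + R(-51)) - 1*14330 = ((-13043 - 8125) + (1 - 51)/(-7 - 51)) - 1*14330 = (-21168 - 50/(-58)) - 14330 = (-21168 - 1/58*(-50)) - 14330 = (-21168 + 25/29) - 14330 = -613847/29 - 14330 = -1029417/29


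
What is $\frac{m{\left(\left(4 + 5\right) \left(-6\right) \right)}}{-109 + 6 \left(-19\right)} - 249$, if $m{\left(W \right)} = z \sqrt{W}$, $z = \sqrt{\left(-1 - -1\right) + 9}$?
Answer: $-249 - \frac{9 i \sqrt{6}}{223} \approx -249.0 - 0.098858 i$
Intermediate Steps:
$z = 3$ ($z = \sqrt{\left(-1 + 1\right) + 9} = \sqrt{0 + 9} = \sqrt{9} = 3$)
$m{\left(W \right)} = 3 \sqrt{W}$
$\frac{m{\left(\left(4 + 5\right) \left(-6\right) \right)}}{-109 + 6 \left(-19\right)} - 249 = \frac{3 \sqrt{\left(4 + 5\right) \left(-6\right)}}{-109 + 6 \left(-19\right)} - 249 = \frac{3 \sqrt{9 \left(-6\right)}}{-109 - 114} - 249 = \frac{3 \sqrt{-54}}{-223} - 249 = 3 \cdot 3 i \sqrt{6} \left(- \frac{1}{223}\right) - 249 = 9 i \sqrt{6} \left(- \frac{1}{223}\right) - 249 = - \frac{9 i \sqrt{6}}{223} - 249 = -249 - \frac{9 i \sqrt{6}}{223}$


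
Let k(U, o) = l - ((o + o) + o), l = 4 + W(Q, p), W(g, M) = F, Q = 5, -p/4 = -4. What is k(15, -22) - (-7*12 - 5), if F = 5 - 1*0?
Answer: 164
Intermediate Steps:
p = 16 (p = -4*(-4) = 16)
F = 5 (F = 5 + 0 = 5)
W(g, M) = 5
l = 9 (l = 4 + 5 = 9)
k(U, o) = 9 - 3*o (k(U, o) = 9 - ((o + o) + o) = 9 - (2*o + o) = 9 - 3*o)
k(15, -22) - (-7*12 - 5) = (9 - 3*(-22)) - (-7*12 - 5) = (9 + 66) - (-84 - 5) = 75 - 1*(-89) = 75 + 89 = 164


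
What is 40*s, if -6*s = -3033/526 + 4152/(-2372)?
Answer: 7815190/155959 ≈ 50.111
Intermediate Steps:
s = 781519/623836 (s = -(-3033/526 + 4152/(-2372))/6 = -(-3033*1/526 + 4152*(-1/2372))/6 = -(-3033/526 - 1038/593)/6 = -⅙*(-2344557/311918) = 781519/623836 ≈ 1.2528)
40*s = 40*(781519/623836) = 7815190/155959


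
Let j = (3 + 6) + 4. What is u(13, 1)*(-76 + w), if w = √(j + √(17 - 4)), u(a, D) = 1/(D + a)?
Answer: -38/7 + √(13 + √13)/14 ≈ -5.1375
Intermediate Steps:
j = 13 (j = 9 + 4 = 13)
w = √(13 + √13) (w = √(13 + √(17 - 4)) = √(13 + √13) ≈ 4.0750)
u(13, 1)*(-76 + w) = (-76 + √(13 + √13))/(1 + 13) = (-76 + √(13 + √13))/14 = -38/7 + √(13 + √13)/14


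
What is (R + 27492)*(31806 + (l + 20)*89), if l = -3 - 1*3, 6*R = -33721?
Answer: 2168723506/3 ≈ 7.2291e+8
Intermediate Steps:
R = -33721/6 (R = (⅙)*(-33721) = -33721/6 ≈ -5620.2)
l = -6 (l = -3 - 3 = -6)
(R + 27492)*(31806 + (l + 20)*89) = (-33721/6 + 27492)*(31806 + (-6 + 20)*89) = 131231*(31806 + 14*89)/6 = 131231*(31806 + 1246)/6 = (131231/6)*33052 = 2168723506/3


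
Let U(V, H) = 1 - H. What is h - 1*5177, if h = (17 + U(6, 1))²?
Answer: -4888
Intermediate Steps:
h = 289 (h = (17 + (1 - 1*1))² = (17 + (1 - 1))² = (17 + 0)² = 17² = 289)
h - 1*5177 = 289 - 1*5177 = 289 - 5177 = -4888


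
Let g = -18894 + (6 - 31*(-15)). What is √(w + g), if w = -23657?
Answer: 4*I*√2630 ≈ 205.13*I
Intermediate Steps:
g = -18423 (g = -18894 + (6 + 465) = -18894 + 471 = -18423)
√(w + g) = √(-23657 - 18423) = √(-42080) = 4*I*√2630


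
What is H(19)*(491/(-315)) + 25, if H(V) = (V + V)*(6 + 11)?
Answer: -309311/315 ≈ -981.94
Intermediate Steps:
H(V) = 34*V (H(V) = (2*V)*17 = 34*V)
H(19)*(491/(-315)) + 25 = (34*19)*(491/(-315)) + 25 = 646*(491*(-1/315)) + 25 = 646*(-491/315) + 25 = -317186/315 + 25 = -309311/315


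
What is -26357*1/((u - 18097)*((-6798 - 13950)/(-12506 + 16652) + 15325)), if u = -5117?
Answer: 18212687/245746120038 ≈ 7.4112e-5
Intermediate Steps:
-26357*1/((u - 18097)*((-6798 - 13950)/(-12506 + 16652) + 15325)) = -26357*1/((-5117 - 18097)*((-6798 - 13950)/(-12506 + 16652) + 15325)) = -26357*(-1/(23214*(-20748/4146 + 15325))) = -26357*(-1/(23214*(-20748*1/4146 + 15325))) = -26357*(-1/(23214*(-3458/691 + 15325))) = -26357/((-23214*10586117/691)) = -26357/(-245746120038/691) = -26357*(-691/245746120038) = 18212687/245746120038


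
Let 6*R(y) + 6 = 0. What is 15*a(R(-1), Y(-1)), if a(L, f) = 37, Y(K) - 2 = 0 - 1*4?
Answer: 555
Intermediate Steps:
Y(K) = -2 (Y(K) = 2 + (0 - 1*4) = 2 + (0 - 4) = 2 - 4 = -2)
R(y) = -1 (R(y) = -1 + (⅙)*0 = -1 + 0 = -1)
15*a(R(-1), Y(-1)) = 15*37 = 555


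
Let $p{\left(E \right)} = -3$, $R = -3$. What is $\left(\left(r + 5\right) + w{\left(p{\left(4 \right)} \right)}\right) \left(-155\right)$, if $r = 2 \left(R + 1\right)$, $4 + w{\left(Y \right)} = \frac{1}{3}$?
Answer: $\frac{1240}{3} \approx 413.33$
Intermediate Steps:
$w{\left(Y \right)} = - \frac{11}{3}$ ($w{\left(Y \right)} = -4 + \frac{1}{3} = - \frac{11}{3}$)
$r = -4$ ($r = 2 \left(-3 + 1\right) = 2 \left(-2\right) = -4$)
$\left(\left(r + 5\right) + w{\left(p{\left(4 \right)} \right)}\right) \left(-155\right) = \left(\left(-4 + 5\right) - \frac{11}{3}\right) \left(-155\right) = \left(1 - \frac{11}{3}\right) \left(-155\right) = \left(- \frac{8}{3}\right) \left(-155\right) = \frac{1240}{3}$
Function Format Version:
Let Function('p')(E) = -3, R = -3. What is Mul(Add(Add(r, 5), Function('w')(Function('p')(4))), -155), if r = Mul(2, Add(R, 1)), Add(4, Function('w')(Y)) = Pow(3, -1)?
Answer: Rational(1240, 3) ≈ 413.33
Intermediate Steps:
Function('w')(Y) = Rational(-11, 3) (Function('w')(Y) = Add(-4, Pow(3, -1)) = Add(-4, Rational(1, 3)) = Rational(-11, 3))
r = -4 (r = Mul(2, Add(-3, 1)) = Mul(2, -2) = -4)
Mul(Add(Add(r, 5), Function('w')(Function('p')(4))), -155) = Mul(Add(Add(-4, 5), Rational(-11, 3)), -155) = Mul(Add(1, Rational(-11, 3)), -155) = Mul(Rational(-8, 3), -155) = Rational(1240, 3)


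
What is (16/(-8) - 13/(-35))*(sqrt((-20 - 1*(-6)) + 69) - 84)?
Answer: 684/5 - 57*sqrt(55)/35 ≈ 124.72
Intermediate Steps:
(16/(-8) - 13/(-35))*(sqrt((-20 - 1*(-6)) + 69) - 84) = (16*(-1/8) - 13*(-1/35))*(sqrt((-20 + 6) + 69) - 84) = (-2 + 13/35)*(sqrt(-14 + 69) - 84) = -57*(sqrt(55) - 84)/35 = -57*(-84 + sqrt(55))/35 = 684/5 - 57*sqrt(55)/35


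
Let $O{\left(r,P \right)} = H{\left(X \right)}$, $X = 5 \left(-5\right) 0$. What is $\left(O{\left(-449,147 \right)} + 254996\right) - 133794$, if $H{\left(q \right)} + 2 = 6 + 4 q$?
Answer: $121206$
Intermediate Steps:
$X = 0$ ($X = \left(-25\right) 0 = 0$)
$H{\left(q \right)} = 4 + 4 q$ ($H{\left(q \right)} = -2 + \left(6 + 4 q\right) = 4 + 4 q$)
$O{\left(r,P \right)} = 4$ ($O{\left(r,P \right)} = 4 + 4 \cdot 0 = 4 + 0 = 4$)
$\left(O{\left(-449,147 \right)} + 254996\right) - 133794 = \left(4 + 254996\right) - 133794 = 255000 - 133794 = 121206$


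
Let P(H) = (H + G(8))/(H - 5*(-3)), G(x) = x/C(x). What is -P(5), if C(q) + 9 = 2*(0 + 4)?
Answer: 3/20 ≈ 0.15000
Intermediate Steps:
C(q) = -1 (C(q) = -9 + 2*(0 + 4) = -9 + 2*4 = -9 + 8 = -1)
G(x) = -x (G(x) = x/(-1) = x*(-1) = -x)
P(H) = (-8 + H)/(15 + H) (P(H) = (H - 1*8)/(H - 5*(-3)) = (H - 8)/(H + 15) = (-8 + H)/(15 + H))
-P(5) = -(-8 + 5)/(15 + 5) = -(-3)/20 = -1*(-3/20) = 3/20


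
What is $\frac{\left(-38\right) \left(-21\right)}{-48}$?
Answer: $- \frac{133}{8} \approx -16.625$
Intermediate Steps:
$\frac{\left(-38\right) \left(-21\right)}{-48} = 798 \left(- \frac{1}{48}\right) = - \frac{133}{8}$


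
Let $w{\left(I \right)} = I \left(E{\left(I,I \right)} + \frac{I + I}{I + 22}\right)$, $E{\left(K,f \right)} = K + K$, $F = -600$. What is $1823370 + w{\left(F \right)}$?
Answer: $\frac{734673930}{289} \approx 2.5421 \cdot 10^{6}$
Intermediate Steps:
$E{\left(K,f \right)} = 2 K$
$w{\left(I \right)} = I \left(2 I + \frac{2 I}{22 + I}\right)$ ($w{\left(I \right)} = I \left(2 I + \frac{I + I}{I + 22}\right) = I \left(2 I + \frac{2 I}{22 + I}\right)$)
$1823370 + w{\left(F \right)} = 1823370 + \frac{2 \left(-600\right)^{2} \left(23 - 600\right)}{22 - 600} = 1823370 + 2 \cdot 360000 \frac{1}{-578} \left(-577\right) = 1823370 + 2 \cdot 360000 \left(- \frac{1}{578}\right) \left(-577\right) = 1823370 + \frac{207720000}{289} = \frac{734673930}{289}$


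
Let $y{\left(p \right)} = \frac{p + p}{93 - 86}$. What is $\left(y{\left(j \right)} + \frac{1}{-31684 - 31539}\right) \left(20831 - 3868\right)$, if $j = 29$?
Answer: $\frac{62202082701}{442561} \approx 1.4055 \cdot 10^{5}$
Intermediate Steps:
$y{\left(p \right)} = \frac{2 p}{7}$
$\left(y{\left(j \right)} + \frac{1}{-31684 - 31539}\right) \left(20831 - 3868\right) = \left(\frac{2}{7} \cdot 29 + \frac{1}{-31684 - 31539}\right) \left(20831 - 3868\right) = \left(\frac{58}{7} + \frac{1}{-63223}\right) 16963 = \left(\frac{58}{7} - \frac{1}{63223}\right) 16963 = \frac{3666927}{442561} \cdot 16963 = \frac{62202082701}{442561}$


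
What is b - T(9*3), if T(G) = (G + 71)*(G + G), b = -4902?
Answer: -10194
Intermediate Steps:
T(G) = 2*G*(71 + G) (T(G) = (71 + G)*(2*G) = 2*G*(71 + G))
b - T(9*3) = -4902 - 2*9*3*(71 + 9*3) = -4902 - 2*27*(71 + 27) = -4902 - 2*27*98 = -4902 - 1*5292 = -4902 - 5292 = -10194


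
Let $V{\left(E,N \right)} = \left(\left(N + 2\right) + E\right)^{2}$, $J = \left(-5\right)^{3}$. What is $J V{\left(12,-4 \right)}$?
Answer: $-12500$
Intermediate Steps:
$J = -125$
$V{\left(E,N \right)} = \left(2 + E + N\right)^{2}$ ($V{\left(E,N \right)} = \left(\left(2 + N\right) + E\right)^{2} = \left(2 + E + N\right)^{2}$)
$J V{\left(12,-4 \right)} = - 125 \left(2 + 12 - 4\right)^{2} = - 125 \cdot 10^{2} = \left(-125\right) 100 = -12500$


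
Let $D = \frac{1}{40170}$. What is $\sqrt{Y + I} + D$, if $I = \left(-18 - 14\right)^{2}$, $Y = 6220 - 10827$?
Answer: $\frac{1}{40170} + i \sqrt{3583} \approx 2.4894 \cdot 10^{-5} + 59.858 i$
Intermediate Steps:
$Y = -4607$
$D = \frac{1}{40170} \approx 2.4894 \cdot 10^{-5}$
$I = 1024$ ($I = \left(-32\right)^{2} = 1024$)
$\sqrt{Y + I} + D = \sqrt{-4607 + 1024} + \frac{1}{40170} = \sqrt{-3583} + \frac{1}{40170} = i \sqrt{3583} + \frac{1}{40170} = \frac{1}{40170} + i \sqrt{3583}$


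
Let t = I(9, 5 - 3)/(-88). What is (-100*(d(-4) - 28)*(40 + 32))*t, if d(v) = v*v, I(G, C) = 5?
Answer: -54000/11 ≈ -4909.1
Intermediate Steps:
d(v) = v²
t = -5/88 (t = 5/(-88) = 5*(-1/88) = -5/88 ≈ -0.056818)
(-100*(d(-4) - 28)*(40 + 32))*t = -100*((-4)² - 28)*(40 + 32)*(-5/88) = -100*(16 - 28)*72*(-5/88) = -(-1200)*72*(-5/88) = -100*(-864)*(-5/88) = 86400*(-5/88) = -54000/11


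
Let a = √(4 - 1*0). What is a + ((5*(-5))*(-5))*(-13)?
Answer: -1623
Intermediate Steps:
a = 2 (a = √(4 + 0) = √4 = 2)
a + ((5*(-5))*(-5))*(-13) = 2 + ((5*(-5))*(-5))*(-13) = 2 - 25*(-5)*(-13) = 2 + 125*(-13) = 2 - 1625 = -1623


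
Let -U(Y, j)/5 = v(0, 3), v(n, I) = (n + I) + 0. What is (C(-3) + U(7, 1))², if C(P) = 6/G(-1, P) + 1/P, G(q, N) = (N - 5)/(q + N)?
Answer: 1369/9 ≈ 152.11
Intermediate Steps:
G(q, N) = (-5 + N)/(N + q)
C(P) = 1/P + 6*(-1 + P)/(-5 + P) (C(P) = 6/(((-5 + P)/(P - 1))) + 1/P = 6/(((-5 + P)/(-1 + P))) + 1/P = 6*((-1 + P)/(-5 + P)) + 1/P = 6*(-1 + P)/(-5 + P) + 1/P = 1/P + 6*(-1 + P)/(-5 + P))
v(n, I) = I + n (v(n, I) = (I + n) + 0 = I + n)
U(Y, j) = -15 (U(Y, j) = -5*(3 + 0) = -5*3 = -15)
(C(-3) + U(7, 1))² = ((-5 - 3 + 6*(-3)*(-1 - 3))/((-3)*(-5 - 3)) - 15)² = (-⅓*(-5 - 3 + 6*(-3)*(-4))/(-8) - 15)² = (-⅓*(-⅛)*(-5 - 3 + 72) - 15)² = (-⅓*(-⅛)*64 - 15)² = (8/3 - 15)² = (-37/3)² = 1369/9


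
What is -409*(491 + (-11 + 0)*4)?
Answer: -182823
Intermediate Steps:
-409*(491 + (-11 + 0)*4) = -409*(491 - 11*4) = -409*(491 - 44) = -409*447 = -182823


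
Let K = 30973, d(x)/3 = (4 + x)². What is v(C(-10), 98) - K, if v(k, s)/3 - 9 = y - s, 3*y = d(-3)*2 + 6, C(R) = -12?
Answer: -31228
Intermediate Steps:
d(x) = 3*(4 + x)²
y = 4 (y = ((3*(4 - 3)²)*2 + 6)/3 = ((3*1²)*2 + 6)/3 = ((3*1)*2 + 6)/3 = (3*2 + 6)/3 = (6 + 6)/3 = (⅓)*12 = 4)
v(k, s) = 39 - 3*s (v(k, s) = 27 + 3*(4 - s) = 27 + (12 - 3*s) = 39 - 3*s)
v(C(-10), 98) - K = (39 - 3*98) - 1*30973 = (39 - 294) - 30973 = -255 - 30973 = -31228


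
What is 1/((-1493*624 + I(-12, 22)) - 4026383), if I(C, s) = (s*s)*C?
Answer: -1/4963823 ≈ -2.0146e-7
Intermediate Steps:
I(C, s) = C*s**2 (I(C, s) = s**2*C = C*s**2)
1/((-1493*624 + I(-12, 22)) - 4026383) = 1/((-1493*624 - 12*22**2) - 4026383) = 1/((-931632 - 12*484) - 4026383) = 1/((-931632 - 5808) - 4026383) = 1/(-937440 - 4026383) = 1/(-4963823) = -1/4963823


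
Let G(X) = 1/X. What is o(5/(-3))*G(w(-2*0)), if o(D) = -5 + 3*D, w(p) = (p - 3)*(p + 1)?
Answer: 10/3 ≈ 3.3333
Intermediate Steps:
w(p) = (1 + p)*(-3 + p) (w(p) = (-3 + p)*(1 + p) = (1 + p)*(-3 + p))
o(5/(-3))*G(w(-2*0)) = (-5 + 3*(5/(-3)))/(-3 + (-2*0)² - (-4)*0) = (-5 + 3*(5*(-⅓)))/(-3 + 0² - 2*0) = (-5 + 3*(-5/3))/(-3 + 0 + 0) = (-5 - 5)/(-3) = -10*(-⅓) = 10/3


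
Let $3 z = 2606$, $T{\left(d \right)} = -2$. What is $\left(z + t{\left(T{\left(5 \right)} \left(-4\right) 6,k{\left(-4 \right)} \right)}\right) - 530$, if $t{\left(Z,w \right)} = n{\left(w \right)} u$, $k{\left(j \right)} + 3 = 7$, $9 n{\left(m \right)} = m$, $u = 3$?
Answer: $340$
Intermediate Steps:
$n{\left(m \right)} = \frac{m}{9}$
$k{\left(j \right)} = 4$ ($k{\left(j \right)} = -3 + 7 = 4$)
$t{\left(Z,w \right)} = \frac{w}{3}$ ($t{\left(Z,w \right)} = \frac{w}{9} \cdot 3 = \frac{w}{3}$)
$z = \frac{2606}{3}$ ($z = \frac{1}{3} \cdot 2606 = \frac{2606}{3} \approx 868.67$)
$\left(z + t{\left(T{\left(5 \right)} \left(-4\right) 6,k{\left(-4 \right)} \right)}\right) - 530 = \left(\frac{2606}{3} + \frac{1}{3} \cdot 4\right) - 530 = \left(\frac{2606}{3} + \frac{4}{3}\right) - 530 = 870 - 530 = 340$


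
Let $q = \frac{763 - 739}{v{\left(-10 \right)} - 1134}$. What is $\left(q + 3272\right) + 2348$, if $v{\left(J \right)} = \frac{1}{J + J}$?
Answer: $\frac{127466740}{22681} \approx 5620.0$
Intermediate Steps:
$v{\left(J \right)} = \frac{1}{2 J}$
$q = - \frac{480}{22681}$ ($q = \frac{763 - 739}{\frac{1}{2 \left(-10\right)} - 1134} = \frac{24}{\frac{1}{2} \left(- \frac{1}{10}\right) - 1134} = \frac{24}{- \frac{1}{20} - 1134} = \frac{24}{- \frac{22681}{20}} = 24 \left(- \frac{20}{22681}\right) = - \frac{480}{22681} \approx -0.021163$)
$\left(q + 3272\right) + 2348 = \left(- \frac{480}{22681} + 3272\right) + 2348 = \frac{74211752}{22681} + 2348 = \frac{127466740}{22681}$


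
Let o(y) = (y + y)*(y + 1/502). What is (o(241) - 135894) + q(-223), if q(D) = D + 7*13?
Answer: -4985623/251 ≈ -19863.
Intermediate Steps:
o(y) = 2*y*(1/502 + y) (o(y) = (2*y)*(y + 1/502) = (2*y)*(1/502 + y) = 2*y*(1/502 + y))
q(D) = 91 + D (q(D) = D + 91 = 91 + D)
(o(241) - 135894) + q(-223) = ((1/251)*241*(1 + 502*241) - 135894) + (91 - 223) = ((1/251)*241*(1 + 120982) - 135894) - 132 = ((1/251)*241*120983 - 135894) - 132 = (29156903/251 - 135894) - 132 = -4952491/251 - 132 = -4985623/251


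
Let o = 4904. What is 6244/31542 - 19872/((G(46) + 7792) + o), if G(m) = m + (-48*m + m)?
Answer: -435358/259095 ≈ -1.6803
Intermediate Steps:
G(m) = -46*m (G(m) = m - 47*m = -46*m)
6244/31542 - 19872/((G(46) + 7792) + o) = 6244/31542 - 19872/((-46*46 + 7792) + 4904) = 6244*(1/31542) - 19872/((-2116 + 7792) + 4904) = 446/2253 - 19872/(5676 + 4904) = 446/2253 - 19872/10580 = 446/2253 - 19872*1/10580 = 446/2253 - 216/115 = -435358/259095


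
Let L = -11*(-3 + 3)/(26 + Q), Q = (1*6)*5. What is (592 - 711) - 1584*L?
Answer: -119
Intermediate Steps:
Q = 30 (Q = 6*5 = 30)
L = 0 (L = -11*(-3 + 3)/(26 + 30) = -0/56 = -11*0 = 0)
(592 - 711) - 1584*L = (592 - 711) - 1584*0 = -119 + 0 = -119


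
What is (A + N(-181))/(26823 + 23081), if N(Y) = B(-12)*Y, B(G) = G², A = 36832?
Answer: 673/3119 ≈ 0.21577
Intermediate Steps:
N(Y) = 144*Y (N(Y) = (-12)²*Y = 144*Y)
(A + N(-181))/(26823 + 23081) = (36832 + 144*(-181))/(26823 + 23081) = (36832 - 26064)/49904 = 10768*(1/49904) = 673/3119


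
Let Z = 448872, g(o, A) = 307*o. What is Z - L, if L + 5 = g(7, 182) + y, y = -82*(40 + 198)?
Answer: 466244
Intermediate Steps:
y = -19516 (y = -82*238 = -19516)
L = -17372 (L = -5 + (307*7 - 19516) = -5 + (2149 - 19516) = -5 - 17367 = -17372)
Z - L = 448872 - 1*(-17372) = 448872 + 17372 = 466244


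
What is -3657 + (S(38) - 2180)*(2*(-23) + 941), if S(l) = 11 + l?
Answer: -1910902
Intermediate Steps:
-3657 + (S(38) - 2180)*(2*(-23) + 941) = -3657 + ((11 + 38) - 2180)*(2*(-23) + 941) = -3657 + (49 - 2180)*(-46 + 941) = -3657 - 2131*895 = -3657 - 1907245 = -1910902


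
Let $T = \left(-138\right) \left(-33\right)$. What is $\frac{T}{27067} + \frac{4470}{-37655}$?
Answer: $\frac{10098276}{203841577} \approx 0.04954$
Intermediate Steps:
$T = 4554$
$\frac{T}{27067} + \frac{4470}{-37655} = \frac{4554}{27067} + \frac{4470}{-37655} = 4554 \cdot \frac{1}{27067} + 4470 \left(- \frac{1}{37655}\right) = \frac{4554}{27067} - \frac{894}{7531} = \frac{10098276}{203841577}$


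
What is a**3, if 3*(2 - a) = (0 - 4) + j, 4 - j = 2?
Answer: 512/27 ≈ 18.963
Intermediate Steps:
j = 2 (j = 4 - 1*2 = 4 - 2 = 2)
a = 8/3 (a = 2 - ((0 - 4) + 2)/3 = 2 - (-4 + 2)/3 = 2 - 1/3*(-2) = 2 + 2/3 = 8/3 ≈ 2.6667)
a**3 = (8/3)**3 = 512/27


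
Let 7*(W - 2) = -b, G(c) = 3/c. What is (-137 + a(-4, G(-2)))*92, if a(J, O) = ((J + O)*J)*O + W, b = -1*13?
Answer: -106996/7 ≈ -15285.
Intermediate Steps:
b = -13
W = 27/7 (W = 2 + (-1*(-13))/7 = 2 + (⅐)*13 = 2 + 13/7 = 27/7 ≈ 3.8571)
a(J, O) = 27/7 + J*O*(J + O) (a(J, O) = ((J + O)*J)*O + 27/7 = (J*(J + O))*O + 27/7 = J*O*(J + O) + 27/7 = 27/7 + J*O*(J + O))
(-137 + a(-4, G(-2)))*92 = (-137 + (27/7 - 4*(3/(-2))² + (3/(-2))*(-4)²))*92 = (-137 + (27/7 - 4*(3*(-½))² + (3*(-½))*16))*92 = (-137 + (27/7 - 4*(-3/2)² - 3/2*16))*92 = (-137 + (27/7 - 4*9/4 - 24))*92 = (-137 + (27/7 - 9 - 24))*92 = (-137 - 204/7)*92 = -1163/7*92 = -106996/7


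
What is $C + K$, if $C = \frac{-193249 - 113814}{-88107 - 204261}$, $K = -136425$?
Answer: $- \frac{39885997337}{292368} \approx -1.3642 \cdot 10^{5}$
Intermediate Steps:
$C = \frac{307063}{292368}$ ($C = - \frac{307063}{-292368} = \left(-307063\right) \left(- \frac{1}{292368}\right) = \frac{307063}{292368} \approx 1.0503$)
$C + K = \frac{307063}{292368} - 136425 = - \frac{39885997337}{292368}$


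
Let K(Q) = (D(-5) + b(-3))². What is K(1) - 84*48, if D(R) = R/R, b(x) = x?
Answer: -4028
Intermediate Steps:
D(R) = 1
K(Q) = 4 (K(Q) = (1 - 3)² = (-2)² = 4)
K(1) - 84*48 = 4 - 84*48 = 4 - 4032 = -4028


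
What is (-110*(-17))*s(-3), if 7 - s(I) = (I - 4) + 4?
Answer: 18700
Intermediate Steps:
s(I) = 7 - I (s(I) = 7 - ((I - 4) + 4) = 7 - ((-4 + I) + 4) = 7 - I)
(-110*(-17))*s(-3) = (-110*(-17))*(7 - 1*(-3)) = 1870*(7 + 3) = 1870*10 = 18700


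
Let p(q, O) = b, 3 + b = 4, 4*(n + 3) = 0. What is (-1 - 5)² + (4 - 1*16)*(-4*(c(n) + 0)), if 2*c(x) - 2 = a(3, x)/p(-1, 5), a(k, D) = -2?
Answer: 36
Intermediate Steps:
n = -3 (n = -3 + (¼)*0 = -3 + 0 = -3)
b = 1 (b = -3 + 4 = 1)
p(q, O) = 1
c(x) = 0 (c(x) = 1 + (-2/1)/2 = 1 + (-2*1)/2 = 1 + (½)*(-2) = 1 - 1 = 0)
(-1 - 5)² + (4 - 1*16)*(-4*(c(n) + 0)) = (-1 - 5)² + (4 - 1*16)*(-4*(0 + 0)) = (-6)² + (4 - 16)*(-4*0) = 36 - 12*0 = 36 + 0 = 36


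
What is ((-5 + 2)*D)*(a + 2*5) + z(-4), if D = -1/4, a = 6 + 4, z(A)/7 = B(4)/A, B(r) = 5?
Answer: 25/4 ≈ 6.2500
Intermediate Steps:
z(A) = 35/A (z(A) = 7*(5/A) = 35/A)
a = 10
D = -¼ (D = (¼)*(-1) = -¼ ≈ -0.25000)
((-5 + 2)*D)*(a + 2*5) + z(-4) = ((-5 + 2)*(-¼))*(10 + 2*5) + 35/(-4) = (-3*(-¼))*(10 + 10) + 35*(-¼) = (¾)*20 - 35/4 = 15 - 35/4 = 25/4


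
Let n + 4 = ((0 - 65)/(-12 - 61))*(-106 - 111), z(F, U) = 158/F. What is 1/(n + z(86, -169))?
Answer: -3139/613304 ≈ -0.0051182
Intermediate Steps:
n = -14397/73 (n = -4 + ((0 - 65)/(-12 - 61))*(-106 - 111) = -4 - 65/(-73)*(-217) = -4 - 65*(-1/73)*(-217) = -4 + (65/73)*(-217) = -4 - 14105/73 = -14397/73 ≈ -197.22)
1/(n + z(86, -169)) = 1/(-14397/73 + 158/86) = 1/(-14397/73 + 158*(1/86)) = 1/(-14397/73 + 79/43) = 1/(-613304/3139) = -3139/613304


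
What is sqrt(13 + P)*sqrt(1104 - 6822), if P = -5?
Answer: 4*I*sqrt(2859) ≈ 213.88*I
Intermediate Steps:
sqrt(13 + P)*sqrt(1104 - 6822) = sqrt(13 - 5)*sqrt(1104 - 6822) = sqrt(8)*sqrt(-5718) = (2*sqrt(2))*(I*sqrt(5718)) = 4*I*sqrt(2859)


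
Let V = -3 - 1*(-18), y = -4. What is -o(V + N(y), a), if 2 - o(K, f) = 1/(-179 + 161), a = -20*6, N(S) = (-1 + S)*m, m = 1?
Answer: -37/18 ≈ -2.0556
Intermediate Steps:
N(S) = -1 + S (N(S) = (-1 + S)*1 = -1 + S)
a = -120
V = 15 (V = -3 + 18 = 15)
o(K, f) = 37/18 (o(K, f) = 2 - 1/(-179 + 161) = 2 - 1/(-18) = 2 - 1*(-1/18) = 2 + 1/18 = 37/18)
-o(V + N(y), a) = -1*37/18 = -37/18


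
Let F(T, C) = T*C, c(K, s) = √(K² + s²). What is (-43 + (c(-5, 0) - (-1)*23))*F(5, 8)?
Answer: -600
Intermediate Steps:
F(T, C) = C*T
(-43 + (c(-5, 0) - (-1)*23))*F(5, 8) = (-43 + (√((-5)² + 0²) - (-1)*23))*(8*5) = (-43 + (√(25 + 0) - 1*(-23)))*40 = (-43 + (√25 + 23))*40 = (-43 + (5 + 23))*40 = (-43 + 28)*40 = -15*40 = -600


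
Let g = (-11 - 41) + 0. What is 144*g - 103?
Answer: -7591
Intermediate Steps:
g = -52 (g = -52 + 0 = -52)
144*g - 103 = 144*(-52) - 103 = -7488 - 103 = -7591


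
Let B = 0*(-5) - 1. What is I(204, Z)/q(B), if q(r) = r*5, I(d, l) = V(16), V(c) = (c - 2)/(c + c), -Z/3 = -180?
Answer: -7/80 ≈ -0.087500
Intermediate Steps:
Z = 540 (Z = -3*(-180) = 540)
V(c) = (-2 + c)/(2*c) (V(c) = (-2 + c)/((2*c)) = (-2 + c)*(1/(2*c)) = (-2 + c)/(2*c))
I(d, l) = 7/16 (I(d, l) = (1/2)*(-2 + 16)/16 = (1/2)*(1/16)*14 = 7/16)
B = -1 (B = 0 - 1 = -1)
q(r) = 5*r
I(204, Z)/q(B) = 7/(16*((5*(-1)))) = (7/16)/(-5) = (7/16)*(-1/5) = -7/80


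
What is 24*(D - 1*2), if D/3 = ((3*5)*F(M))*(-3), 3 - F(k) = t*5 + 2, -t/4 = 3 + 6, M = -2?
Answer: -586488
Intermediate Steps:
t = -36 (t = -4*(3 + 6) = -4*9 = -36)
F(k) = 181 (F(k) = 3 - (-36*5 + 2) = 3 - (-180 + 2) = 3 - 1*(-178) = 3 + 178 = 181)
D = -24435 (D = 3*(((3*5)*181)*(-3)) = 3*((15*181)*(-3)) = 3*(2715*(-3)) = 3*(-8145) = -24435)
24*(D - 1*2) = 24*(-24435 - 1*2) = 24*(-24435 - 2) = 24*(-24437) = -586488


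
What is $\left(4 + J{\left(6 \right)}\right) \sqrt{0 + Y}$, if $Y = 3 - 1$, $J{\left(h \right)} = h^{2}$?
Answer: $40 \sqrt{2} \approx 56.569$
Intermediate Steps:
$Y = 2$ ($Y = 3 - 1 = 2$)
$\left(4 + J{\left(6 \right)}\right) \sqrt{0 + Y} = \left(4 + 6^{2}\right) \sqrt{0 + 2} = \left(4 + 36\right) \sqrt{2} = 40 \sqrt{2}$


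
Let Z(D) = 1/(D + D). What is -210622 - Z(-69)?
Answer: -29065835/138 ≈ -2.1062e+5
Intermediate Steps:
Z(D) = 1/(2*D)
-210622 - Z(-69) = -210622 - 1/(2*(-69)) = -210622 - (-1)/(2*69) = -210622 - 1*(-1/138) = -210622 + 1/138 = -29065835/138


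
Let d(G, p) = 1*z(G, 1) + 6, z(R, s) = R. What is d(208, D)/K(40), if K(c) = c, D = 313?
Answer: 107/20 ≈ 5.3500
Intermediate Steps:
d(G, p) = 6 + G (d(G, p) = 1*G + 6 = G + 6 = 6 + G)
d(208, D)/K(40) = (6 + 208)/40 = 214*(1/40) = 107/20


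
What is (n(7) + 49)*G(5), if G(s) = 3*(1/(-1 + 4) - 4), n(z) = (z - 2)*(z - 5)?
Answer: -649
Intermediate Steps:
n(z) = (-5 + z)*(-2 + z) (n(z) = (-2 + z)*(-5 + z) = (-5 + z)*(-2 + z))
G(s) = -11 (G(s) = 3*(1/3 - 4) = 3*(⅓ - 4) = 3*(-11/3) = -11)
(n(7) + 49)*G(5) = ((10 + 7² - 7*7) + 49)*(-11) = ((10 + 49 - 49) + 49)*(-11) = (10 + 49)*(-11) = 59*(-11) = -649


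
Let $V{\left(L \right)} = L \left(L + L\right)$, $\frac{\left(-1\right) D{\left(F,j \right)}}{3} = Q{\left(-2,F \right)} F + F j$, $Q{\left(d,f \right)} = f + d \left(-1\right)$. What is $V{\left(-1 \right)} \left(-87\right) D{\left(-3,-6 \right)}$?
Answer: $10962$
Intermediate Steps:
$Q{\left(d,f \right)} = f - d$
$D{\left(F,j \right)} = - 3 F j - 3 F \left(2 + F\right)$ ($D{\left(F,j \right)} = - 3 \left(\left(F - -2\right) F + F j\right) = - 3 \left(\left(F + 2\right) F + F j\right) = - 3 \left(\left(2 + F\right) F + F j\right) = - 3 \left(F \left(2 + F\right) + F j\right) = - 3 \left(F j + F \left(2 + F\right)\right) = - 3 F j - 3 F \left(2 + F\right)$)
$V{\left(L \right)} = 2 L^{2}$ ($V{\left(L \right)} = L 2 L = 2 L^{2}$)
$V{\left(-1 \right)} \left(-87\right) D{\left(-3,-6 \right)} = 2 \left(-1\right)^{2} \left(-87\right) \left(\left(-3\right) \left(-3\right) \left(2 - 3 - 6\right)\right) = 2 \cdot 1 \left(-87\right) \left(\left(-3\right) \left(-3\right) \left(-7\right)\right) = 2 \left(-87\right) \left(-63\right) = \left(-174\right) \left(-63\right) = 10962$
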